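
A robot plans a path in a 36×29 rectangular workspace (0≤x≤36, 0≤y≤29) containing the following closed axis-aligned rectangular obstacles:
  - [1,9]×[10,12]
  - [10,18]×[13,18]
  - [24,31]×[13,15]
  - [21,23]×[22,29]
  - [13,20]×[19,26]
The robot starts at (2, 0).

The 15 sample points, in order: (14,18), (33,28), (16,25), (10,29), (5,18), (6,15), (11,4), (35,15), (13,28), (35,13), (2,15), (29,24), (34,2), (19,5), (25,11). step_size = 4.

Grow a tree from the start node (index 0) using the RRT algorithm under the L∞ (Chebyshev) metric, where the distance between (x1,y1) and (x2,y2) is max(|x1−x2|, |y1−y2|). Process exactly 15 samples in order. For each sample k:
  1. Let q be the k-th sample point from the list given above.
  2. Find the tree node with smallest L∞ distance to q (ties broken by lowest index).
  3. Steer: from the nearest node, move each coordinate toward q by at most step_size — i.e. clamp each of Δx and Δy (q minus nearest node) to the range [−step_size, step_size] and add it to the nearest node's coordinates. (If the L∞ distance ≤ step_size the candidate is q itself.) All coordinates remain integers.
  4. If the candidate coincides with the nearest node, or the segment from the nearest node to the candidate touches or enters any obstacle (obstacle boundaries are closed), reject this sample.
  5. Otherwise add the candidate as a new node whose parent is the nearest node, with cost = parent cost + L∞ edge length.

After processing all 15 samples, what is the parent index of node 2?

1. q=(14,18) nearest=0 d=18 new=(6,4) → add node 1 parent=0 cost=4
2. q=(33,28) nearest=1 d=27 new=(10,8) → add node 2 parent=1 cost=8
3. q=(16,25) nearest=2 d=17 new=(14,12) → add node 3 parent=2 cost=12
4. q=(10,29) nearest=3 d=17 new=(10,16) → blocked by [10,18]×[13,18], reject
5. q=(5,18) nearest=3 d=9 new=(10,16) → blocked by [10,18]×[13,18], reject
6. q=(6,15) nearest=2 d=7 new=(6,12) → blocked by [1,9]×[10,12], reject
7. q=(11,4) nearest=2 d=4 new=(11,4) → add node 4 parent=2 cost=12
8. q=(35,15) nearest=3 d=21 new=(18,15) → blocked by [10,18]×[13,18], reject
9. q=(13,28) nearest=3 d=16 new=(13,16) → blocked by [10,18]×[13,18], reject
10. q=(35,13) nearest=3 d=21 new=(18,13) → blocked by [10,18]×[13,18], reject
11. q=(2,15) nearest=2 d=8 new=(6,12) → blocked by [1,9]×[10,12], reject
12. q=(29,24) nearest=3 d=15 new=(18,16) → blocked by [10,18]×[13,18], reject
13. q=(34,2) nearest=3 d=20 new=(18,8) → add node 5 parent=3 cost=16
14. q=(19,5) nearest=5 d=3 new=(19,5) → add node 6 parent=5 cost=19
15. q=(25,11) nearest=6 d=6 new=(23,9) → add node 7 parent=6 cost=23

Parent of node 2: 1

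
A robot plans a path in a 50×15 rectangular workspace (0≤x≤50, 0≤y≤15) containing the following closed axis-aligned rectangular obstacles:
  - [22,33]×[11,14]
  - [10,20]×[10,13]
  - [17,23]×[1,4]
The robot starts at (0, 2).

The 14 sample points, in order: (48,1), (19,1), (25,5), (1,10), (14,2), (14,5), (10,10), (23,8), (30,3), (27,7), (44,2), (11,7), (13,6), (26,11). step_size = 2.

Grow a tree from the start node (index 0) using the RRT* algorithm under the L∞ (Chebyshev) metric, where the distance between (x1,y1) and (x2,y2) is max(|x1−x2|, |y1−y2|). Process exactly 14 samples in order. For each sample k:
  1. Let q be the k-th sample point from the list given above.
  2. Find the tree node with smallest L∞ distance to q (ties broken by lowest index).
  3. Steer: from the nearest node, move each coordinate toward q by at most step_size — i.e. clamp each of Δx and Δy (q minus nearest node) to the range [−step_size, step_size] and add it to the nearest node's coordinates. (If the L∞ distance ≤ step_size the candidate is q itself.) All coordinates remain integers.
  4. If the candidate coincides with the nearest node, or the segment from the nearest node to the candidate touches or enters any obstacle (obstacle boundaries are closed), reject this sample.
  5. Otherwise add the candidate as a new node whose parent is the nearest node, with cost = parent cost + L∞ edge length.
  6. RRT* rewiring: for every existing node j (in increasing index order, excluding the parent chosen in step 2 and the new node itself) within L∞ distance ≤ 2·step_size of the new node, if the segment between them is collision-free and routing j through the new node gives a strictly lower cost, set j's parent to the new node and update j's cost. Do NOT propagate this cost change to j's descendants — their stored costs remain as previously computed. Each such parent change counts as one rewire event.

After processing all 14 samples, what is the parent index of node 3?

1. q=(48,1) nearest=0 d=48 new=(2,1) → add node 1 parent=0 cost=2
2. q=(19,1) nearest=1 d=17 new=(4,1) → add node 2 parent=1 cost=4
3. q=(25,5) nearest=2 d=21 new=(6,3) → add node 3 parent=2 cost=6
4. q=(1,10) nearest=3 d=7 new=(4,5) → add node 4 parent=3 cost=8
5. q=(14,2) nearest=3 d=8 new=(8,2) → add node 5 parent=3 cost=8
6. q=(14,5) nearest=5 d=6 new=(10,4) → add node 6 parent=5 cost=10
7. q=(10,10) nearest=4 d=6 new=(6,7) → add node 7 parent=4 cost=10
8. q=(23,8) nearest=6 d=13 new=(12,6) → add node 8 parent=6 cost=12
9. q=(30,3) nearest=8 d=18 new=(14,4) → add node 9 parent=8 cost=14
10. q=(27,7) nearest=9 d=13 new=(16,6) → add node 10 parent=9 cost=16
11. q=(44,2) nearest=10 d=28 new=(18,4) → blocked by [17,23]×[1,4], reject
12. q=(11,7) nearest=8 d=1 new=(11,7) → add node 11 parent=8 cost=13
13. q=(13,6) nearest=8 d=1 new=(13,6) → add node 12 parent=8 cost=13
14. q=(26,11) nearest=10 d=10 new=(18,8) → add node 13 parent=10 cost=18

Parent of node 3: 2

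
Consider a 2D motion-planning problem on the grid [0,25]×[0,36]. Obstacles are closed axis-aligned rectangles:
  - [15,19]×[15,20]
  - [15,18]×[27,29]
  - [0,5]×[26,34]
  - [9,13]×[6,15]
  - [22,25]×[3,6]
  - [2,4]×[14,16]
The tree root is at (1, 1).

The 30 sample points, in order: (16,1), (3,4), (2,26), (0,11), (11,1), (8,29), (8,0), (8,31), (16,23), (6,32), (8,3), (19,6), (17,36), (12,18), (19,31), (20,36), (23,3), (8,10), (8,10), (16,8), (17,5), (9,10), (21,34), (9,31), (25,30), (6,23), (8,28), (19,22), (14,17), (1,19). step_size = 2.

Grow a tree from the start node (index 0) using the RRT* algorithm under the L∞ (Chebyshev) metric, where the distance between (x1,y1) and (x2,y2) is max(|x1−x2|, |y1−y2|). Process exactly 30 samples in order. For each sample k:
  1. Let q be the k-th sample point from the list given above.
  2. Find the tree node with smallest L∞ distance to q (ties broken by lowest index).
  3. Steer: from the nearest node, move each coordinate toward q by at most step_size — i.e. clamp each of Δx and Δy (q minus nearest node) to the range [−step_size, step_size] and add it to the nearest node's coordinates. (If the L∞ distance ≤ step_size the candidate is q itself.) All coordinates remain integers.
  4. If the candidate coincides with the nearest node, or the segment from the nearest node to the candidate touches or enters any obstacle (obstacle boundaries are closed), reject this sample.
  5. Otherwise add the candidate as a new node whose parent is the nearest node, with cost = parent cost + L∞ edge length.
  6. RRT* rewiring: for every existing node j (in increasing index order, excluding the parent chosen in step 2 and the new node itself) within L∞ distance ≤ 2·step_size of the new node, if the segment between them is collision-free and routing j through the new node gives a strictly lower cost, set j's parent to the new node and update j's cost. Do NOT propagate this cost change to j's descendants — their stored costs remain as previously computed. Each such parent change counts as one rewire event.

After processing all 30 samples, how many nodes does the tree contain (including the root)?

Node count: 30

1. q=(16,1) nearest=0 d=15 new=(3,1) → add node 1 parent=0 cost=2
2. q=(3,4) nearest=0 d=3 new=(3,3) → add node 2 parent=0 cost=2
3. q=(2,26) nearest=2 d=23 new=(2,5) → add node 3 parent=2 cost=4
4. q=(0,11) nearest=3 d=6 new=(0,7) → add node 4 parent=3 cost=6
5. q=(11,1) nearest=1 d=8 new=(5,1) → add node 5 parent=1 cost=4
6. q=(8,29) nearest=4 d=22 new=(2,9) → add node 6 parent=4 cost=8
7. q=(8,0) nearest=5 d=3 new=(7,0) → add node 7 parent=5 cost=6
8. q=(8,31) nearest=6 d=22 new=(4,11) → add node 8 parent=6 cost=10
9. q=(16,23) nearest=8 d=12 new=(6,13) → add node 9 parent=8 cost=12
10. q=(6,32) nearest=9 d=19 new=(6,15) → add node 10 parent=9 cost=14
11. q=(8,3) nearest=5 d=3 new=(7,3) → add node 11 parent=5 cost=6
12. q=(19,6) nearest=7 d=12 new=(9,2) → add node 12 parent=7 cost=8
13. q=(17,36) nearest=10 d=21 new=(8,17) → add node 13 parent=10 cost=16
14. q=(12,18) nearest=13 d=4 new=(10,18) → add node 14 parent=13 cost=18
15. q=(19,31) nearest=14 d=13 new=(12,20) → add node 15 parent=14 cost=20
16. q=(20,36) nearest=15 d=16 new=(14,22) → add node 16 parent=15 cost=22
17. q=(23,3) nearest=12 d=14 new=(11,3) → add node 17 parent=12 cost=10
18. q=(8,10) nearest=9 d=3 new=(8,11) → add node 18 parent=9 cost=14
19. q=(8,10) nearest=18 d=1 new=(8,10) → add node 19 parent=18 cost=15
20. q=(16,8) nearest=17 d=5 new=(13,5) → add node 20 parent=17 cost=12
21. q=(17,5) nearest=20 d=4 new=(15,5) → add node 21 parent=20 cost=14
22. q=(9,10) nearest=18 d=1 new=(9,10) → blocked by [9,13]×[6,15], reject
23. q=(21,34) nearest=16 d=12 new=(16,24) → add node 22 parent=16 cost=24
24. q=(9,31) nearest=22 d=7 new=(14,26) → add node 23 parent=22 cost=26
25. q=(25,30) nearest=22 d=9 new=(18,26) → add node 24 parent=22 cost=26
26. q=(6,23) nearest=14 d=5 new=(8,20) → add node 25 parent=14 cost=20
27. q=(8,28) nearest=16 d=6 new=(12,24) → add node 26 parent=16 cost=24
28. q=(19,22) nearest=22 d=3 new=(18,22) → add node 27 parent=22 cost=26
29. q=(14,17) nearest=15 d=3 new=(14,18) → add node 28 parent=15 cost=22
30. q=(1,19) nearest=10 d=5 new=(4,17) → add node 29 parent=10 cost=16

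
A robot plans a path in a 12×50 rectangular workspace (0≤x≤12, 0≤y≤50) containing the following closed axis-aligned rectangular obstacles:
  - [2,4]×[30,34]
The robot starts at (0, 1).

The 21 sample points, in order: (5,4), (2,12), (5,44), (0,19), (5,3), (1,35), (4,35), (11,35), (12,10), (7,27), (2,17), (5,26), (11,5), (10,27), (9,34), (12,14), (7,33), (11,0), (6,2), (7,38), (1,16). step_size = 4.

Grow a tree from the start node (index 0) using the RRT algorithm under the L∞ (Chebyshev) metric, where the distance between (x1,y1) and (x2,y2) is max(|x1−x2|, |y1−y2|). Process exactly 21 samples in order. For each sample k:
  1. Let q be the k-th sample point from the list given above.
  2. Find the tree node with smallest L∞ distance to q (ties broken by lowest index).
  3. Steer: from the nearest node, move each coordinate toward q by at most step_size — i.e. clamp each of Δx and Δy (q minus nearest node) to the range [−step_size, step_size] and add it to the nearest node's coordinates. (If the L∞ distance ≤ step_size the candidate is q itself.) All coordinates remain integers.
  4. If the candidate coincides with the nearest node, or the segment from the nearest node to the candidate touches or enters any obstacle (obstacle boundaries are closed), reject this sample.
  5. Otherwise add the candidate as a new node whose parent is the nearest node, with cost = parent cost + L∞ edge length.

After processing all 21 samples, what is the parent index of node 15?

1. q=(5,4) nearest=0 d=5 new=(4,4) → add node 1 parent=0 cost=4
2. q=(2,12) nearest=1 d=8 new=(2,8) → add node 2 parent=1 cost=8
3. q=(5,44) nearest=2 d=36 new=(5,12) → add node 3 parent=2 cost=12
4. q=(0,19) nearest=3 d=7 new=(1,16) → add node 4 parent=3 cost=16
5. q=(5,3) nearest=1 d=1 new=(5,3) → add node 5 parent=1 cost=5
6. q=(1,35) nearest=4 d=19 new=(1,20) → add node 6 parent=4 cost=20
7. q=(4,35) nearest=6 d=15 new=(4,24) → add node 7 parent=6 cost=24
8. q=(11,35) nearest=7 d=11 new=(8,28) → add node 8 parent=7 cost=28
9. q=(12,10) nearest=3 d=7 new=(9,10) → add node 9 parent=3 cost=16
10. q=(7,27) nearest=8 d=1 new=(7,27) → add node 10 parent=8 cost=29
11. q=(2,17) nearest=4 d=1 new=(2,17) → add node 11 parent=4 cost=17
12. q=(5,26) nearest=7 d=2 new=(5,26) → add node 12 parent=7 cost=26
13. q=(11,5) nearest=9 d=5 new=(11,6) → add node 13 parent=9 cost=20
14. q=(10,27) nearest=8 d=2 new=(10,27) → add node 14 parent=8 cost=30
15. q=(9,34) nearest=8 d=6 new=(9,32) → add node 15 parent=8 cost=32
16. q=(12,14) nearest=9 d=4 new=(12,14) → add node 16 parent=9 cost=20
17. q=(7,33) nearest=15 d=2 new=(7,33) → add node 17 parent=15 cost=34
18. q=(11,0) nearest=5 d=6 new=(9,0) → add node 18 parent=5 cost=9
19. q=(6,2) nearest=5 d=1 new=(6,2) → add node 19 parent=5 cost=6
20. q=(7,38) nearest=17 d=5 new=(7,37) → add node 20 parent=17 cost=38
21. q=(1,16) nearest=4 d=0 → coincident, reject

Parent of node 15: 8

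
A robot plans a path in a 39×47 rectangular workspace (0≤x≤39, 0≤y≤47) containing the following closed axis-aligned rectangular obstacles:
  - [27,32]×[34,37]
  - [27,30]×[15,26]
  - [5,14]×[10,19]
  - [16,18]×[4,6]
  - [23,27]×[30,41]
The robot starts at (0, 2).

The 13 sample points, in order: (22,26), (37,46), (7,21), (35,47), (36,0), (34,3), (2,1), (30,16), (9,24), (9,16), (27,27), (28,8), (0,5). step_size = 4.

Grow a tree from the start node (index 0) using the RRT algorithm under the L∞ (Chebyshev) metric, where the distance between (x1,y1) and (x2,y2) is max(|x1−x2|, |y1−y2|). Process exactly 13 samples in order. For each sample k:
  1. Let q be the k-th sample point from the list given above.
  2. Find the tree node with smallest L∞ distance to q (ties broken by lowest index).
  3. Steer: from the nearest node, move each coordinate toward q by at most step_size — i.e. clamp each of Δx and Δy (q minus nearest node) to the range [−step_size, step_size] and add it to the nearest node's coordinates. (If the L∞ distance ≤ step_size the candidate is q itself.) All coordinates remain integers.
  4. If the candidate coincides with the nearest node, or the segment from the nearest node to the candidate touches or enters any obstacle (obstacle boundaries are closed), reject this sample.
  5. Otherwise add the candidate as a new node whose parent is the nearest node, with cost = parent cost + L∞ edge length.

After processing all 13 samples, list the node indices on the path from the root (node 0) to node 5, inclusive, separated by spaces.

Path: 0 1 2 3 5

1. q=(22,26) nearest=0 d=24 new=(4,6) → add node 1 parent=0 cost=4
2. q=(37,46) nearest=1 d=40 new=(8,10) → blocked by [5,14]×[10,19], reject
3. q=(7,21) nearest=1 d=15 new=(7,10) → blocked by [5,14]×[10,19], reject
4. q=(35,47) nearest=1 d=41 new=(8,10) → blocked by [5,14]×[10,19], reject
5. q=(36,0) nearest=1 d=32 new=(8,2) → add node 2 parent=1 cost=8
6. q=(34,3) nearest=2 d=26 new=(12,3) → add node 3 parent=2 cost=12
7. q=(2,1) nearest=0 d=2 new=(2,1) → add node 4 parent=0 cost=2
8. q=(30,16) nearest=3 d=18 new=(16,7) → add node 5 parent=3 cost=16
9. q=(9,24) nearest=5 d=17 new=(12,11) → blocked by [5,14]×[10,19], reject
10. q=(9,16) nearest=5 d=9 new=(12,11) → blocked by [5,14]×[10,19], reject
11. q=(27,27) nearest=5 d=20 new=(20,11) → add node 6 parent=5 cost=20
12. q=(28,8) nearest=6 d=8 new=(24,8) → add node 7 parent=6 cost=24
13. q=(0,5) nearest=0 d=3 new=(0,5) → add node 8 parent=0 cost=3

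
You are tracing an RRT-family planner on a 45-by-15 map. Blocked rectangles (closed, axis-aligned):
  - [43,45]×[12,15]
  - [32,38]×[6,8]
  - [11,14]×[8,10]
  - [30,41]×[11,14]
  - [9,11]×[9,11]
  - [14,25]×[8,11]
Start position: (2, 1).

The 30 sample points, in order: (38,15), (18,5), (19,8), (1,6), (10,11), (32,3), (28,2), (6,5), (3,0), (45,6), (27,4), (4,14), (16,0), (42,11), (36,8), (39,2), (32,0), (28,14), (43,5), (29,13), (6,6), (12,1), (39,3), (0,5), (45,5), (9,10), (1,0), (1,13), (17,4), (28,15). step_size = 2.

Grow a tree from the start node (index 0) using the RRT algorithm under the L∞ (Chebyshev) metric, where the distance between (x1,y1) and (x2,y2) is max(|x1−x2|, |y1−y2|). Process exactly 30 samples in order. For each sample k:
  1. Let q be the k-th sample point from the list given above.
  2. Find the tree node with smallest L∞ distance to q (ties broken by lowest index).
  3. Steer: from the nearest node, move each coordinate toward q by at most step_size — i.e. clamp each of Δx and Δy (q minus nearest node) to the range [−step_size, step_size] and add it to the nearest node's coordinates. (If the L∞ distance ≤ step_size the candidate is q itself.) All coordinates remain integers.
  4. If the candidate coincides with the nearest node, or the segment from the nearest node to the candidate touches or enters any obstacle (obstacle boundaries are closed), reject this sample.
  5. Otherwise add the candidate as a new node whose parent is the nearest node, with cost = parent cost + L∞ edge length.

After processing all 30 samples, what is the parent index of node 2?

1. q=(38,15) nearest=0 d=36 new=(4,3) → add node 1 parent=0 cost=2
2. q=(18,5) nearest=1 d=14 new=(6,5) → add node 2 parent=1 cost=4
3. q=(19,8) nearest=2 d=13 new=(8,7) → add node 3 parent=2 cost=6
4. q=(1,6) nearest=1 d=3 new=(2,5) → add node 4 parent=1 cost=4
5. q=(10,11) nearest=3 d=4 new=(10,9) → blocked by [9,11]×[9,11], reject
6. q=(32,3) nearest=3 d=24 new=(10,5) → add node 5 parent=3 cost=8
7. q=(28,2) nearest=5 d=18 new=(12,3) → add node 6 parent=5 cost=10
8. q=(6,5) nearest=2 d=0 → coincident, reject
9. q=(3,0) nearest=0 d=1 new=(3,0) → add node 7 parent=0 cost=1
10. q=(45,6) nearest=6 d=33 new=(14,5) → add node 8 parent=6 cost=12
11. q=(27,4) nearest=8 d=13 new=(16,4) → add node 9 parent=8 cost=14
12. q=(4,14) nearest=3 d=7 new=(6,9) → add node 10 parent=3 cost=8
13. q=(16,0) nearest=6 d=4 new=(14,1) → add node 11 parent=6 cost=12
14. q=(42,11) nearest=9 d=26 new=(18,6) → add node 12 parent=9 cost=16
15. q=(36,8) nearest=12 d=18 new=(20,8) → blocked by [14,25]×[8,11], reject
16. q=(39,2) nearest=12 d=21 new=(20,4) → add node 13 parent=12 cost=18
17. q=(32,0) nearest=13 d=12 new=(22,2) → add node 14 parent=13 cost=20
18. q=(28,14) nearest=12 d=10 new=(20,8) → blocked by [14,25]×[8,11], reject
19. q=(43,5) nearest=14 d=21 new=(24,4) → add node 15 parent=14 cost=22
20. q=(29,13) nearest=13 d=9 new=(22,6) → add node 16 parent=13 cost=20
21. q=(6,6) nearest=2 d=1 new=(6,6) → add node 17 parent=2 cost=5
22. q=(12,1) nearest=6 d=2 new=(12,1) → add node 18 parent=6 cost=12
23. q=(39,3) nearest=15 d=15 new=(26,3) → add node 19 parent=15 cost=24
24. q=(0,5) nearest=4 d=2 new=(0,5) → add node 20 parent=4 cost=6
25. q=(45,5) nearest=19 d=19 new=(28,5) → add node 21 parent=19 cost=26
26. q=(9,10) nearest=3 d=3 new=(9,9) → blocked by [9,11]×[9,11], reject
27. q=(1,0) nearest=0 d=1 new=(1,0) → add node 22 parent=0 cost=1
28. q=(1,13) nearest=10 d=5 new=(4,11) → add node 23 parent=10 cost=10
29. q=(17,4) nearest=9 d=1 new=(17,4) → add node 24 parent=9 cost=15
30. q=(28,15) nearest=16 d=9 new=(24,8) → blocked by [14,25]×[8,11], reject

Parent of node 2: 1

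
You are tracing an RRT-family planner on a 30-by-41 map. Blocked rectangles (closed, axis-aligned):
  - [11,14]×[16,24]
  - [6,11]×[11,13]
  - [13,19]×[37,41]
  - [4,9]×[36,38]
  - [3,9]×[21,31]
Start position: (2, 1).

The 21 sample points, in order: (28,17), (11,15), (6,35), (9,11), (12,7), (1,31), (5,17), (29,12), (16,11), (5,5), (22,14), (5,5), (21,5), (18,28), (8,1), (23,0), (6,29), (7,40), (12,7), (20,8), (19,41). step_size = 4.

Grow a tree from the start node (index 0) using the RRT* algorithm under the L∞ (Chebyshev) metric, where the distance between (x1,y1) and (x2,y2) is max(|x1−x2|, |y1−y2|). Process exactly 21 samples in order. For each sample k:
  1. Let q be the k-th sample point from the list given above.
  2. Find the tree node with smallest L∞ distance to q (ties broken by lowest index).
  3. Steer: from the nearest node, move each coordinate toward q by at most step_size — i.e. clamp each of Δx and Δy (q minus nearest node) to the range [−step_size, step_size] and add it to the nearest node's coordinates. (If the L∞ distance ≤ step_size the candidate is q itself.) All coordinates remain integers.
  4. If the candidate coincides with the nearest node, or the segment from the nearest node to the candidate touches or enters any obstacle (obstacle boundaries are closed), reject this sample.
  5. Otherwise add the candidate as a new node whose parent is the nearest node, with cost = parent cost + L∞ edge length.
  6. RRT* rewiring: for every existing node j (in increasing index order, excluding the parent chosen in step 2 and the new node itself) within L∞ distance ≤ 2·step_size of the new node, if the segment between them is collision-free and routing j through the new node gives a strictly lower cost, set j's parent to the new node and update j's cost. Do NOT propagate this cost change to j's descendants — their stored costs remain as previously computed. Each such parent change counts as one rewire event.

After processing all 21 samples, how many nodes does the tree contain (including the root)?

Node count: 13

1. q=(28,17) nearest=0 d=26 new=(6,5) → add node 1 parent=0 cost=4
2. q=(11,15) nearest=1 d=10 new=(10,9) → add node 2 parent=1 cost=8
3. q=(6,35) nearest=2 d=26 new=(6,13) → blocked by [6,11]×[11,13], reject
4. q=(9,11) nearest=2 d=2 new=(9,11) → blocked by [6,11]×[11,13], reject
5. q=(12,7) nearest=2 d=2 new=(12,7) → add node 3 parent=2 cost=10
6. q=(1,31) nearest=2 d=22 new=(6,13) → blocked by [6,11]×[11,13], reject
7. q=(5,17) nearest=2 d=8 new=(6,13) → blocked by [6,11]×[11,13], reject
8. q=(29,12) nearest=3 d=17 new=(16,11) → add node 4 parent=3 cost=14
9. q=(16,11) nearest=4 d=0 → coincident, reject
10. q=(5,5) nearest=1 d=1 new=(5,5) → add node 5 parent=1 cost=5
11. q=(22,14) nearest=4 d=6 new=(20,14) → add node 6 parent=4 cost=18
12. q=(5,5) nearest=5 d=0 → coincident, reject
13. q=(21,5) nearest=4 d=6 new=(20,7) → add node 7 parent=4 cost=18
14. q=(18,28) nearest=6 d=14 new=(18,18) → add node 8 parent=6 cost=22
15. q=(8,1) nearest=1 d=4 new=(8,1) → add node 9 parent=1 cost=8
16. q=(23,0) nearest=7 d=7 new=(23,3) → add node 10 parent=7 cost=22
17. q=(6,29) nearest=8 d=12 new=(14,22) → blocked by [11,14]×[16,24], reject
18. q=(7,40) nearest=8 d=22 new=(14,22) → blocked by [11,14]×[16,24], reject
19. q=(12,7) nearest=3 d=0 → coincident, reject
20. q=(20,8) nearest=7 d=1 new=(20,8) → add node 11 parent=7 cost=19
21. q=(19,41) nearest=8 d=23 new=(19,22) → add node 12 parent=8 cost=26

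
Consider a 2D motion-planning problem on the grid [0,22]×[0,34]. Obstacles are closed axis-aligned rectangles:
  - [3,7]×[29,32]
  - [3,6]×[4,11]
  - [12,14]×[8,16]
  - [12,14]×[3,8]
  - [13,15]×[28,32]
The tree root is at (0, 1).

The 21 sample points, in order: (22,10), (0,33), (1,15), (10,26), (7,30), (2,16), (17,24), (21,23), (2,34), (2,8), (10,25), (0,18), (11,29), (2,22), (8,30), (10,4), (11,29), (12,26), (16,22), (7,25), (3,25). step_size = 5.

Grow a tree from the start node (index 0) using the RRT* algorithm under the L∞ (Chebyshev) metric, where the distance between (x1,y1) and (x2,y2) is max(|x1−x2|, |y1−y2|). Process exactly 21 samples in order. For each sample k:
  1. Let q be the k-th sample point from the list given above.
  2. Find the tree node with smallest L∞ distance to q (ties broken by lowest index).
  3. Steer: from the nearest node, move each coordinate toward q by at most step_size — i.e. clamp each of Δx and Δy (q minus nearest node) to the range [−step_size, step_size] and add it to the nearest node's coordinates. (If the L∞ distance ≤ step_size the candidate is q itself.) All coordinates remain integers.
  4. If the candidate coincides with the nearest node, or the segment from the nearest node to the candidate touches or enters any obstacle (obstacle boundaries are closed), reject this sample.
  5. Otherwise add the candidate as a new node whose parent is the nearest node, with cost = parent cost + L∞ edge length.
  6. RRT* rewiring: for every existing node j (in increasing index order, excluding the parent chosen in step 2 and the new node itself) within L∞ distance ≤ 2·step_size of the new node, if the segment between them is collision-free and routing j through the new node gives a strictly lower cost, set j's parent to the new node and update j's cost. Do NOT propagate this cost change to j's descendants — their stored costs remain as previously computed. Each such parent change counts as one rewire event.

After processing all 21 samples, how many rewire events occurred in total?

Rewire events: 4

1. q=(22,10) nearest=0 d=22 new=(5,6) → blocked by [3,6]×[4,11], reject
2. q=(0,33) nearest=0 d=32 new=(0,6) → add node 1 parent=0 cost=5
3. q=(1,15) nearest=1 d=9 new=(1,11) → add node 2 parent=1 cost=10
4. q=(10,26) nearest=2 d=15 new=(6,16) → add node 3 parent=2 cost=15
5. q=(7,30) nearest=3 d=14 new=(7,21) → add node 4 parent=3 cost=20
6. q=(2,16) nearest=3 d=4 new=(2,16) → add node 5 parent=3 cost=19
7. q=(17,24) nearest=4 d=10 new=(12,24) → add node 6 parent=4 cost=25
8. q=(21,23) nearest=6 d=9 new=(17,23) → add node 7 parent=6 cost=30
9. q=(2,34) nearest=6 d=10 new=(7,29) → blocked by [3,7]×[29,32], reject
10. q=(2,8) nearest=1 d=2 new=(2,8) → add node 8 parent=1 cost=7; rewire 5→8 (15<19)
11. q=(10,25) nearest=6 d=2 new=(10,25) → add node 9 parent=6 cost=27
12. q=(0,18) nearest=5 d=2 new=(0,18) → add node 10 parent=5 cost=17
13. q=(11,29) nearest=9 d=4 new=(11,29) → add node 11 parent=9 cost=31
14. q=(2,22) nearest=10 d=4 new=(2,22) → add node 12 parent=10 cost=21; rewire 11→12 (30<31)
15. q=(8,30) nearest=11 d=3 new=(8,30) → add node 13 parent=11 cost=33
16. q=(10,4) nearest=8 d=8 new=(7,4) → blocked by [3,6]×[4,11], reject
17. q=(11,29) nearest=11 d=0 → coincident, reject
18. q=(12,26) nearest=6 d=2 new=(12,26) → add node 14 parent=6 cost=27; rewire 13→14 (31<33)
19. q=(16,22) nearest=7 d=1 new=(16,22) → add node 15 parent=7 cost=31
20. q=(7,25) nearest=9 d=3 new=(7,25) → add node 16 parent=9 cost=30
21. q=(3,25) nearest=12 d=3 new=(3,25) → add node 17 parent=12 cost=24; rewire 16→17 (28<30)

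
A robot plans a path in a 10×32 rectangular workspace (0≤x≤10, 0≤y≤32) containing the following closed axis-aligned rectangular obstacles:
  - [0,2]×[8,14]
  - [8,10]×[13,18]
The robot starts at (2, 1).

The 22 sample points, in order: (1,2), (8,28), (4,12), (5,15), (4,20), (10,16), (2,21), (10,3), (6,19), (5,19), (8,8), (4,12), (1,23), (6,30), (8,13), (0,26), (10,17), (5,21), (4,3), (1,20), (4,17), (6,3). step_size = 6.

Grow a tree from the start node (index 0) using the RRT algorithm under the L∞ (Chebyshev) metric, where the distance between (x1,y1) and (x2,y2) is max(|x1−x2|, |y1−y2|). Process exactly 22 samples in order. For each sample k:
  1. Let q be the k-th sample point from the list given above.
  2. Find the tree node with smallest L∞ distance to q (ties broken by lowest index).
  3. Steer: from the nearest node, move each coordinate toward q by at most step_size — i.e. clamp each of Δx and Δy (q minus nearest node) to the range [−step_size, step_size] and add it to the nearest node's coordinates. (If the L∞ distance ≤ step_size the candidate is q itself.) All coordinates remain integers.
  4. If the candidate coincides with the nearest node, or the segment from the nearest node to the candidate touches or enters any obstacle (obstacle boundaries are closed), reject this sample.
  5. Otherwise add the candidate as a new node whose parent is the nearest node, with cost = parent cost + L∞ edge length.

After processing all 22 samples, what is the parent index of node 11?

Parent of node 11: 6

1. q=(1,2) nearest=0 d=1 new=(1,2) → add node 1 parent=0 cost=1
2. q=(8,28) nearest=1 d=26 new=(7,8) → add node 2 parent=1 cost=7
3. q=(4,12) nearest=2 d=4 new=(4,12) → add node 3 parent=2 cost=11
4. q=(5,15) nearest=3 d=3 new=(5,15) → add node 4 parent=3 cost=14
5. q=(4,20) nearest=4 d=5 new=(4,20) → add node 5 parent=4 cost=19
6. q=(10,16) nearest=4 d=5 new=(10,16) → blocked by [8,10]×[13,18], reject
7. q=(2,21) nearest=5 d=2 new=(2,21) → add node 6 parent=5 cost=21
8. q=(10,3) nearest=2 d=5 new=(10,3) → add node 7 parent=2 cost=12
9. q=(6,19) nearest=5 d=2 new=(6,19) → add node 8 parent=5 cost=21
10. q=(5,19) nearest=5 d=1 new=(5,19) → add node 9 parent=5 cost=20
11. q=(8,8) nearest=2 d=1 new=(8,8) → add node 10 parent=2 cost=8
12. q=(4,12) nearest=3 d=0 → coincident, reject
13. q=(1,23) nearest=6 d=2 new=(1,23) → add node 11 parent=6 cost=23
14. q=(6,30) nearest=11 d=7 new=(6,29) → add node 12 parent=11 cost=29
15. q=(8,13) nearest=4 d=3 new=(8,13) → blocked by [8,10]×[13,18], reject
16. q=(0,26) nearest=11 d=3 new=(0,26) → add node 13 parent=11 cost=26
17. q=(10,17) nearest=8 d=4 new=(10,17) → blocked by [8,10]×[13,18], reject
18. q=(5,21) nearest=5 d=1 new=(5,21) → add node 14 parent=5 cost=20
19. q=(4,3) nearest=0 d=2 new=(4,3) → add node 15 parent=0 cost=2
20. q=(1,20) nearest=6 d=1 new=(1,20) → add node 16 parent=6 cost=22
21. q=(4,17) nearest=4 d=2 new=(4,17) → add node 17 parent=4 cost=16
22. q=(6,3) nearest=15 d=2 new=(6,3) → add node 18 parent=15 cost=4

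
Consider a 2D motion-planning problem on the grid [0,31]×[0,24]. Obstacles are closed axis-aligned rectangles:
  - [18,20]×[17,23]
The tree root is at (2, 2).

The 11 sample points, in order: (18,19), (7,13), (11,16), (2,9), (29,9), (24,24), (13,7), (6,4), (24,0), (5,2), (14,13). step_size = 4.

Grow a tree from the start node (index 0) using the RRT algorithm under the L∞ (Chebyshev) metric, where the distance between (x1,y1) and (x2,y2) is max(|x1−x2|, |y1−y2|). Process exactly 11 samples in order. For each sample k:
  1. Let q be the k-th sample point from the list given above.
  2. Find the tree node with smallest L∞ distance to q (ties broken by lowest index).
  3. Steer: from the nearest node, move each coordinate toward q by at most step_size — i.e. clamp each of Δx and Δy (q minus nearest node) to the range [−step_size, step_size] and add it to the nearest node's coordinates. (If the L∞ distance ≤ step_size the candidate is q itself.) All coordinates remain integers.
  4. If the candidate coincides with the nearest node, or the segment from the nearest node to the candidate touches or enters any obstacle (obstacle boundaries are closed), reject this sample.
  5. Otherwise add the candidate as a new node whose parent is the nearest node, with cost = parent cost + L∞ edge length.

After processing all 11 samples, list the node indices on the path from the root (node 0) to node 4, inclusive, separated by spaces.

1. q=(18,19) nearest=0 d=17 new=(6,6) → add node 1 parent=0 cost=4
2. q=(7,13) nearest=1 d=7 new=(7,10) → add node 2 parent=1 cost=8
3. q=(11,16) nearest=2 d=6 new=(11,14) → add node 3 parent=2 cost=12
4. q=(2,9) nearest=1 d=4 new=(2,9) → add node 4 parent=1 cost=8
5. q=(29,9) nearest=3 d=18 new=(15,10) → add node 5 parent=3 cost=16
6. q=(24,24) nearest=3 d=13 new=(15,18) → add node 6 parent=3 cost=16
7. q=(13,7) nearest=5 d=3 new=(13,7) → add node 7 parent=5 cost=19
8. q=(6,4) nearest=1 d=2 new=(6,4) → add node 8 parent=1 cost=6
9. q=(24,0) nearest=5 d=10 new=(19,6) → add node 9 parent=5 cost=20
10. q=(5,2) nearest=8 d=2 new=(5,2) → add node 10 parent=8 cost=8
11. q=(14,13) nearest=3 d=3 new=(14,13) → add node 11 parent=3 cost=15

Path: 0 1 4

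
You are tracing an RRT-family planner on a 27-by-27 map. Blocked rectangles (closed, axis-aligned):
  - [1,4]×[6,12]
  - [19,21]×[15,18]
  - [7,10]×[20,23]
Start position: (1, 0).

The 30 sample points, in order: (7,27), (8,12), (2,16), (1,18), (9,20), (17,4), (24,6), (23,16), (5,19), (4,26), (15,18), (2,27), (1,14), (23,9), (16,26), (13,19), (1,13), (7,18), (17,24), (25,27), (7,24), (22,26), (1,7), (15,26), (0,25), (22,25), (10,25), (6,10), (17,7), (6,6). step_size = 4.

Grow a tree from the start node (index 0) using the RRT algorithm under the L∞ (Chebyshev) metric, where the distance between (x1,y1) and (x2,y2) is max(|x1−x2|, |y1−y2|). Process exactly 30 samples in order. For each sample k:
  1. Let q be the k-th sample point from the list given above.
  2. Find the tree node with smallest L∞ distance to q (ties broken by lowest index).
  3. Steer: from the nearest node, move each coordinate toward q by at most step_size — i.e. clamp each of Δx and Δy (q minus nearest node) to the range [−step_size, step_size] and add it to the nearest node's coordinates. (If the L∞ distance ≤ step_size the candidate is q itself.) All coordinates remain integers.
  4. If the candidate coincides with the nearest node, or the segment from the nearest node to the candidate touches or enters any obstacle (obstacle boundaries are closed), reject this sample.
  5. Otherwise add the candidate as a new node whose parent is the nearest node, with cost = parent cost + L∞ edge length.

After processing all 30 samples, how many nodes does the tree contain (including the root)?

1. q=(7,27) nearest=0 d=27 new=(5,4) → add node 1 parent=0 cost=4
2. q=(8,12) nearest=1 d=8 new=(8,8) → add node 2 parent=1 cost=8
3. q=(2,16) nearest=2 d=8 new=(4,12) → blocked by [1,4]×[6,12], reject
4. q=(1,18) nearest=2 d=10 new=(4,12) → blocked by [1,4]×[6,12], reject
5. q=(9,20) nearest=2 d=12 new=(9,12) → add node 3 parent=2 cost=12
6. q=(17,4) nearest=3 d=8 new=(13,8) → add node 4 parent=3 cost=16
7. q=(24,6) nearest=4 d=11 new=(17,6) → add node 5 parent=4 cost=20
8. q=(23,16) nearest=4 d=10 new=(17,12) → add node 6 parent=4 cost=20
9. q=(5,19) nearest=3 d=7 new=(5,16) → add node 7 parent=3 cost=16
10. q=(4,26) nearest=7 d=10 new=(4,20) → add node 8 parent=7 cost=20
11. q=(15,18) nearest=3 d=6 new=(13,16) → add node 9 parent=3 cost=16
12. q=(2,27) nearest=8 d=7 new=(2,24) → add node 10 parent=8 cost=24
13. q=(1,14) nearest=7 d=4 new=(1,14) → add node 11 parent=7 cost=20
14. q=(23,9) nearest=5 d=6 new=(21,9) → add node 12 parent=5 cost=24
15. q=(16,26) nearest=9 d=10 new=(16,20) → add node 13 parent=9 cost=20
16. q=(13,19) nearest=9 d=3 new=(13,19) → add node 14 parent=9 cost=19
17. q=(1,13) nearest=11 d=1 new=(1,13) → add node 15 parent=11 cost=21
18. q=(7,18) nearest=7 d=2 new=(7,18) → add node 16 parent=7 cost=18
19. q=(17,24) nearest=13 d=4 new=(17,24) → add node 17 parent=13 cost=24
20. q=(25,27) nearest=17 d=8 new=(21,27) → add node 18 parent=17 cost=28
21. q=(7,24) nearest=8 d=4 new=(7,24) → add node 19 parent=8 cost=24
22. q=(22,26) nearest=18 d=1 new=(22,26) → add node 20 parent=18 cost=29
23. q=(1,7) nearest=1 d=4 new=(1,7) → blocked by [1,4]×[6,12], reject
24. q=(15,26) nearest=17 d=2 new=(15,26) → add node 21 parent=17 cost=26
25. q=(0,25) nearest=10 d=2 new=(0,25) → add node 22 parent=10 cost=26
26. q=(22,25) nearest=20 d=1 new=(22,25) → add node 23 parent=20 cost=30
27. q=(10,25) nearest=19 d=3 new=(10,25) → add node 24 parent=19 cost=27
28. q=(6,10) nearest=2 d=2 new=(6,10) → add node 25 parent=2 cost=10
29. q=(17,7) nearest=5 d=1 new=(17,7) → add node 26 parent=5 cost=21
30. q=(6,6) nearest=1 d=2 new=(6,6) → add node 27 parent=1 cost=6

Node count: 28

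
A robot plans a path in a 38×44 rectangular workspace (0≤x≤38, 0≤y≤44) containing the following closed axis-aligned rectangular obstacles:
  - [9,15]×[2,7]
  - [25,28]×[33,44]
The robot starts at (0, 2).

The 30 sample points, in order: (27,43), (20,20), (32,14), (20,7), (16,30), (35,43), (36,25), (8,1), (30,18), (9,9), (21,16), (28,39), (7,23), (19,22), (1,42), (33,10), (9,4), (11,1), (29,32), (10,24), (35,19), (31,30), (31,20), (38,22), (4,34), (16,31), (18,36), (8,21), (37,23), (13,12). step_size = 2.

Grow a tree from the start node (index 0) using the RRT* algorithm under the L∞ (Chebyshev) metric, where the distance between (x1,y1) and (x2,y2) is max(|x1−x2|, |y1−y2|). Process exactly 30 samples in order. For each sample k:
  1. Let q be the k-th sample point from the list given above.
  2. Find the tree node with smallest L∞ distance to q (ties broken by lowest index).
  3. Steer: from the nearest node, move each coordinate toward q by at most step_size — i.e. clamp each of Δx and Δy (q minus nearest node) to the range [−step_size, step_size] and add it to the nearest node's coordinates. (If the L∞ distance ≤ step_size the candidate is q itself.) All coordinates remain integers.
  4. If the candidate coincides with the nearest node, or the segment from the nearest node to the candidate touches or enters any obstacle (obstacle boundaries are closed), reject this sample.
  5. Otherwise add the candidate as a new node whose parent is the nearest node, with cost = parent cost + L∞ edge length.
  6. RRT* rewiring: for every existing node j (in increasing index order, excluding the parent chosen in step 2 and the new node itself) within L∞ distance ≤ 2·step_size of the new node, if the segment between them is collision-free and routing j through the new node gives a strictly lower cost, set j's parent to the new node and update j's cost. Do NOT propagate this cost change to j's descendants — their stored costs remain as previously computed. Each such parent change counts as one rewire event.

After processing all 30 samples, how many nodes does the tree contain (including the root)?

Node count: 30

1. q=(27,43) nearest=0 d=41 new=(2,4) → add node 1 parent=0 cost=2
2. q=(20,20) nearest=1 d=18 new=(4,6) → add node 2 parent=1 cost=4
3. q=(32,14) nearest=2 d=28 new=(6,8) → add node 3 parent=2 cost=6
4. q=(20,7) nearest=3 d=14 new=(8,7) → add node 4 parent=3 cost=8
5. q=(16,30) nearest=3 d=22 new=(8,10) → add node 5 parent=3 cost=8
6. q=(35,43) nearest=5 d=33 new=(10,12) → add node 6 parent=5 cost=10
7. q=(36,25) nearest=6 d=26 new=(12,14) → add node 7 parent=6 cost=12
8. q=(8,1) nearest=2 d=5 new=(6,4) → add node 8 parent=2 cost=6
9. q=(30,18) nearest=7 d=18 new=(14,16) → add node 9 parent=7 cost=14
10. q=(9,9) nearest=5 d=1 new=(9,9) → add node 10 parent=5 cost=9
11. q=(21,16) nearest=9 d=7 new=(16,16) → add node 11 parent=9 cost=16
12. q=(28,39) nearest=9 d=23 new=(16,18) → add node 12 parent=9 cost=16
13. q=(7,23) nearest=9 d=7 new=(12,18) → add node 13 parent=9 cost=16
14. q=(19,22) nearest=12 d=4 new=(18,20) → add node 14 parent=12 cost=18
15. q=(1,42) nearest=14 d=22 new=(16,22) → add node 15 parent=14 cost=20
16. q=(33,10) nearest=14 d=15 new=(20,18) → add node 16 parent=14 cost=20
17. q=(9,4) nearest=4 d=3 new=(9,5) → blocked by [9,15]×[2,7], reject
18. q=(11,1) nearest=8 d=5 new=(8,2) → add node 17 parent=8 cost=8
19. q=(29,32) nearest=14 d=12 new=(20,22) → add node 18 parent=14 cost=20
20. q=(10,24) nearest=12 d=6 new=(14,20) → add node 19 parent=12 cost=18
21. q=(35,19) nearest=16 d=15 new=(22,19) → add node 20 parent=16 cost=22
22. q=(31,30) nearest=18 d=11 new=(22,24) → add node 21 parent=18 cost=22
23. q=(31,20) nearest=20 d=9 new=(24,20) → add node 22 parent=20 cost=24
24. q=(38,22) nearest=22 d=14 new=(26,22) → add node 23 parent=22 cost=26
25. q=(4,34) nearest=15 d=12 new=(14,24) → add node 24 parent=15 cost=22
26. q=(16,31) nearest=21 d=7 new=(20,26) → add node 25 parent=21 cost=24
27. q=(18,36) nearest=25 d=10 new=(18,28) → add node 26 parent=25 cost=26
28. q=(8,21) nearest=13 d=4 new=(10,20) → add node 27 parent=13 cost=18
29. q=(37,23) nearest=23 d=11 new=(28,23) → add node 28 parent=23 cost=28
30. q=(13,12) nearest=7 d=2 new=(13,12) → add node 29 parent=7 cost=14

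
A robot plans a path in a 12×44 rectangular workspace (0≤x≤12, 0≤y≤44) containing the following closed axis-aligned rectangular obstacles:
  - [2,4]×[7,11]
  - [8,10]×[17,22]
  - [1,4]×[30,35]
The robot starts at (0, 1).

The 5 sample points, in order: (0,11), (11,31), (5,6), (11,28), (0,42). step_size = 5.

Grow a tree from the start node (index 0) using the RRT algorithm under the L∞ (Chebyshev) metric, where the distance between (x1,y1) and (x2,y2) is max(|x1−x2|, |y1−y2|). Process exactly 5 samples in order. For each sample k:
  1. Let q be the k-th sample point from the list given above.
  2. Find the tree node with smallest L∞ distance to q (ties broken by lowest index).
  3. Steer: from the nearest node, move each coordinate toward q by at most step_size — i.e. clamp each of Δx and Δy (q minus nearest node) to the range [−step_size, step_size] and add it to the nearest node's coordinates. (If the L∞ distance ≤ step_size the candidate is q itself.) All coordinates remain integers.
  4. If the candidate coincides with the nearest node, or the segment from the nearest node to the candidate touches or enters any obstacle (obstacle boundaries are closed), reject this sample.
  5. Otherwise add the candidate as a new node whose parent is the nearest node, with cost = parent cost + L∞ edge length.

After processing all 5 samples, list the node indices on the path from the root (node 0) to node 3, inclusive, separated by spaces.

1. q=(0,11) nearest=0 d=10 new=(0,6) → add node 1 parent=0 cost=5
2. q=(11,31) nearest=1 d=25 new=(5,11) → blocked by [2,4]×[7,11], reject
3. q=(5,6) nearest=0 d=5 new=(5,6) → add node 2 parent=0 cost=5
4. q=(11,28) nearest=1 d=22 new=(5,11) → blocked by [2,4]×[7,11], reject
5. q=(0,42) nearest=1 d=36 new=(0,11) → add node 3 parent=1 cost=10

Path: 0 1 3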